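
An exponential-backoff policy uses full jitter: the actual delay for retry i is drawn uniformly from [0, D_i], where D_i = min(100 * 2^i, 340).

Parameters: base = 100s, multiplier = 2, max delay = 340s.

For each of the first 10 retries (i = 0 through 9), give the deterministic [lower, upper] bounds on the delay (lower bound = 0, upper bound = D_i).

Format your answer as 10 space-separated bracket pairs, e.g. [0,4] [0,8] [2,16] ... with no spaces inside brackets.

Computing bounds per retry:
  i=0: D_i=min(100*2^0,340)=100, bounds=[0,100]
  i=1: D_i=min(100*2^1,340)=200, bounds=[0,200]
  i=2: D_i=min(100*2^2,340)=340, bounds=[0,340]
  i=3: D_i=min(100*2^3,340)=340, bounds=[0,340]
  i=4: D_i=min(100*2^4,340)=340, bounds=[0,340]
  i=5: D_i=min(100*2^5,340)=340, bounds=[0,340]
  i=6: D_i=min(100*2^6,340)=340, bounds=[0,340]
  i=7: D_i=min(100*2^7,340)=340, bounds=[0,340]
  i=8: D_i=min(100*2^8,340)=340, bounds=[0,340]
  i=9: D_i=min(100*2^9,340)=340, bounds=[0,340]

Answer: [0,100] [0,200] [0,340] [0,340] [0,340] [0,340] [0,340] [0,340] [0,340] [0,340]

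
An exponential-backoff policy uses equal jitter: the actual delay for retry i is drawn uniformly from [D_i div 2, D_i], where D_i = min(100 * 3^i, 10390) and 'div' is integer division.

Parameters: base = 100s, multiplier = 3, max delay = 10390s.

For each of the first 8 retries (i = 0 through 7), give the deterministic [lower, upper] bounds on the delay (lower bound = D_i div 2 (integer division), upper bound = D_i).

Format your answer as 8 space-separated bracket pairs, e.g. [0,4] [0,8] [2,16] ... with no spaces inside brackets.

Answer: [50,100] [150,300] [450,900] [1350,2700] [4050,8100] [5195,10390] [5195,10390] [5195,10390]

Derivation:
Computing bounds per retry:
  i=0: D_i=min(100*3^0,10390)=100, bounds=[50,100]
  i=1: D_i=min(100*3^1,10390)=300, bounds=[150,300]
  i=2: D_i=min(100*3^2,10390)=900, bounds=[450,900]
  i=3: D_i=min(100*3^3,10390)=2700, bounds=[1350,2700]
  i=4: D_i=min(100*3^4,10390)=8100, bounds=[4050,8100]
  i=5: D_i=min(100*3^5,10390)=10390, bounds=[5195,10390]
  i=6: D_i=min(100*3^6,10390)=10390, bounds=[5195,10390]
  i=7: D_i=min(100*3^7,10390)=10390, bounds=[5195,10390]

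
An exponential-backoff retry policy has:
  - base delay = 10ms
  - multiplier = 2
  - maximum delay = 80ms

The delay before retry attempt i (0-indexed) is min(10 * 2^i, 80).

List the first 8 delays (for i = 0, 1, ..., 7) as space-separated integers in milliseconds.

Answer: 10 20 40 80 80 80 80 80

Derivation:
Computing each delay:
  i=0: min(10*2^0, 80) = 10
  i=1: min(10*2^1, 80) = 20
  i=2: min(10*2^2, 80) = 40
  i=3: min(10*2^3, 80) = 80
  i=4: min(10*2^4, 80) = 80
  i=5: min(10*2^5, 80) = 80
  i=6: min(10*2^6, 80) = 80
  i=7: min(10*2^7, 80) = 80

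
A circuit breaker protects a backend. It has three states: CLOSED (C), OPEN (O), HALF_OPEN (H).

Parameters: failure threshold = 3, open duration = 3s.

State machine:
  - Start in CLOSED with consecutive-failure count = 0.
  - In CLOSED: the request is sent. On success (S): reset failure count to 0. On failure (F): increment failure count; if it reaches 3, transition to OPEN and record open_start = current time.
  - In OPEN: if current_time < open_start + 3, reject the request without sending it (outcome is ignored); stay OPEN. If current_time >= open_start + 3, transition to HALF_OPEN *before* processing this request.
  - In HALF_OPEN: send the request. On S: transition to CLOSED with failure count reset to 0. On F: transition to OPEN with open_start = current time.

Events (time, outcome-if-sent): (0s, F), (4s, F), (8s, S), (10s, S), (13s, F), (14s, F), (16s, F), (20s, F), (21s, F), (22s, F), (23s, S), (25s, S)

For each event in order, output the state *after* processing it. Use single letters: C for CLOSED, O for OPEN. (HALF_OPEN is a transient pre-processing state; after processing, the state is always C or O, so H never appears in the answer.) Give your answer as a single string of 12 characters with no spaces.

Answer: CCCCCCOOOOCC

Derivation:
State after each event:
  event#1 t=0s outcome=F: state=CLOSED
  event#2 t=4s outcome=F: state=CLOSED
  event#3 t=8s outcome=S: state=CLOSED
  event#4 t=10s outcome=S: state=CLOSED
  event#5 t=13s outcome=F: state=CLOSED
  event#6 t=14s outcome=F: state=CLOSED
  event#7 t=16s outcome=F: state=OPEN
  event#8 t=20s outcome=F: state=OPEN
  event#9 t=21s outcome=F: state=OPEN
  event#10 t=22s outcome=F: state=OPEN
  event#11 t=23s outcome=S: state=CLOSED
  event#12 t=25s outcome=S: state=CLOSED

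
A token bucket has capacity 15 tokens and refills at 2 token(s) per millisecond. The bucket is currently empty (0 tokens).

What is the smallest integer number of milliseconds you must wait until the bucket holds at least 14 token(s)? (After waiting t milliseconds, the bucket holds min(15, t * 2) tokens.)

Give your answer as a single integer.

Need t * 2 >= 14, so t >= 14/2.
Smallest integer t = ceil(14/2) = 7.

Answer: 7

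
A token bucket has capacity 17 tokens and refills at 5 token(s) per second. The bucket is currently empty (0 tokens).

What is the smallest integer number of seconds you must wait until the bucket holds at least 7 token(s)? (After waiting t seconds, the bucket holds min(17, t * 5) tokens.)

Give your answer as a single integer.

Answer: 2

Derivation:
Need t * 5 >= 7, so t >= 7/5.
Smallest integer t = ceil(7/5) = 2.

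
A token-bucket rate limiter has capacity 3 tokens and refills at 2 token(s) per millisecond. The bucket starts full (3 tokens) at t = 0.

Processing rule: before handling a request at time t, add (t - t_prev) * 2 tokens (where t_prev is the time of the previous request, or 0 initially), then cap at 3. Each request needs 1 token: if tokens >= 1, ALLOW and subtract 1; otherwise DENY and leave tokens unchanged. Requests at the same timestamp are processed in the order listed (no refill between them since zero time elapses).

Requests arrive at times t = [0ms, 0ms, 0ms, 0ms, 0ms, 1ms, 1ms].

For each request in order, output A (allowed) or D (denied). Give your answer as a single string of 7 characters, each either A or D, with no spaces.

Simulating step by step:
  req#1 t=0ms: ALLOW
  req#2 t=0ms: ALLOW
  req#3 t=0ms: ALLOW
  req#4 t=0ms: DENY
  req#5 t=0ms: DENY
  req#6 t=1ms: ALLOW
  req#7 t=1ms: ALLOW

Answer: AAADDAA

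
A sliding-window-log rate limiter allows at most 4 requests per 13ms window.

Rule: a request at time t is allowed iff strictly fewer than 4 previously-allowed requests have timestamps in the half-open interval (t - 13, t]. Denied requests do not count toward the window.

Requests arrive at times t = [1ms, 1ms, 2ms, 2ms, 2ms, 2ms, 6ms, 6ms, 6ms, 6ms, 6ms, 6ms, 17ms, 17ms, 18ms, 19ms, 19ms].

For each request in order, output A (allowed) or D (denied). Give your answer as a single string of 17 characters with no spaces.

Tracking allowed requests in the window:
  req#1 t=1ms: ALLOW
  req#2 t=1ms: ALLOW
  req#3 t=2ms: ALLOW
  req#4 t=2ms: ALLOW
  req#5 t=2ms: DENY
  req#6 t=2ms: DENY
  req#7 t=6ms: DENY
  req#8 t=6ms: DENY
  req#9 t=6ms: DENY
  req#10 t=6ms: DENY
  req#11 t=6ms: DENY
  req#12 t=6ms: DENY
  req#13 t=17ms: ALLOW
  req#14 t=17ms: ALLOW
  req#15 t=18ms: ALLOW
  req#16 t=19ms: ALLOW
  req#17 t=19ms: DENY

Answer: AAAADDDDDDDDAAAAD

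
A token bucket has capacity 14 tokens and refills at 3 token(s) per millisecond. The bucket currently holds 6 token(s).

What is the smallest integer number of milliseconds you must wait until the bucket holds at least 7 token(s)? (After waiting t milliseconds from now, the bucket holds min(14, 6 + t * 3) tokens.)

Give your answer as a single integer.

Need 6 + t * 3 >= 7, so t >= 1/3.
Smallest integer t = ceil(1/3) = 1.

Answer: 1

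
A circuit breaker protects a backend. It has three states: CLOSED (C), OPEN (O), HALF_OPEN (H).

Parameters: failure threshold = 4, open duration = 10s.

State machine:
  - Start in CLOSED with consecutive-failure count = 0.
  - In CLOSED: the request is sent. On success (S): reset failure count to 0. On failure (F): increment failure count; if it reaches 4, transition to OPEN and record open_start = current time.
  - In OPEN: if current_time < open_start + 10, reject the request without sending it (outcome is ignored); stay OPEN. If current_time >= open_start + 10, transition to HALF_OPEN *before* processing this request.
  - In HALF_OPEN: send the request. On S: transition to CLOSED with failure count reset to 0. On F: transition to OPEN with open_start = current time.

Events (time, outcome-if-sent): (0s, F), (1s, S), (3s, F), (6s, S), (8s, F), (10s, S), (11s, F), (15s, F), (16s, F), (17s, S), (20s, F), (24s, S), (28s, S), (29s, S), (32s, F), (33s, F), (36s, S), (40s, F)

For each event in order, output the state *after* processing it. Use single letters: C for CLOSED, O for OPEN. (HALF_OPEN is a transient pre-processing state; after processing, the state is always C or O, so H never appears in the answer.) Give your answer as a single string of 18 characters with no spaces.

State after each event:
  event#1 t=0s outcome=F: state=CLOSED
  event#2 t=1s outcome=S: state=CLOSED
  event#3 t=3s outcome=F: state=CLOSED
  event#4 t=6s outcome=S: state=CLOSED
  event#5 t=8s outcome=F: state=CLOSED
  event#6 t=10s outcome=S: state=CLOSED
  event#7 t=11s outcome=F: state=CLOSED
  event#8 t=15s outcome=F: state=CLOSED
  event#9 t=16s outcome=F: state=CLOSED
  event#10 t=17s outcome=S: state=CLOSED
  event#11 t=20s outcome=F: state=CLOSED
  event#12 t=24s outcome=S: state=CLOSED
  event#13 t=28s outcome=S: state=CLOSED
  event#14 t=29s outcome=S: state=CLOSED
  event#15 t=32s outcome=F: state=CLOSED
  event#16 t=33s outcome=F: state=CLOSED
  event#17 t=36s outcome=S: state=CLOSED
  event#18 t=40s outcome=F: state=CLOSED

Answer: CCCCCCCCCCCCCCCCCC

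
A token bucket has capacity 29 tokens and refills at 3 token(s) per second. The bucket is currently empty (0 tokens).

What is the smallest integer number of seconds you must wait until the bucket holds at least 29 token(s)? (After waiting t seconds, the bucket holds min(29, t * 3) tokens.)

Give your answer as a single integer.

Answer: 10

Derivation:
Need t * 3 >= 29, so t >= 29/3.
Smallest integer t = ceil(29/3) = 10.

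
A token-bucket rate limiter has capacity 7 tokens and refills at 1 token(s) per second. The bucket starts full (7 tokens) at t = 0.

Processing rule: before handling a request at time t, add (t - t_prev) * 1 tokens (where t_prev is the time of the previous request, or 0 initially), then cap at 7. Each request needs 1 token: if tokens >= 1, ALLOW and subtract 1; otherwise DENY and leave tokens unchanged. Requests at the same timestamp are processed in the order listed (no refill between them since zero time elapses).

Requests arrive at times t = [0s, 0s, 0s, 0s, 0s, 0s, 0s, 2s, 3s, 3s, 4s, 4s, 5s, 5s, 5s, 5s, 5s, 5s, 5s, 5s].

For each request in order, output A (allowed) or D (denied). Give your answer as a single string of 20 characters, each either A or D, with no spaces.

Simulating step by step:
  req#1 t=0s: ALLOW
  req#2 t=0s: ALLOW
  req#3 t=0s: ALLOW
  req#4 t=0s: ALLOW
  req#5 t=0s: ALLOW
  req#6 t=0s: ALLOW
  req#7 t=0s: ALLOW
  req#8 t=2s: ALLOW
  req#9 t=3s: ALLOW
  req#10 t=3s: ALLOW
  req#11 t=4s: ALLOW
  req#12 t=4s: DENY
  req#13 t=5s: ALLOW
  req#14 t=5s: DENY
  req#15 t=5s: DENY
  req#16 t=5s: DENY
  req#17 t=5s: DENY
  req#18 t=5s: DENY
  req#19 t=5s: DENY
  req#20 t=5s: DENY

Answer: AAAAAAAAAAADADDDDDDD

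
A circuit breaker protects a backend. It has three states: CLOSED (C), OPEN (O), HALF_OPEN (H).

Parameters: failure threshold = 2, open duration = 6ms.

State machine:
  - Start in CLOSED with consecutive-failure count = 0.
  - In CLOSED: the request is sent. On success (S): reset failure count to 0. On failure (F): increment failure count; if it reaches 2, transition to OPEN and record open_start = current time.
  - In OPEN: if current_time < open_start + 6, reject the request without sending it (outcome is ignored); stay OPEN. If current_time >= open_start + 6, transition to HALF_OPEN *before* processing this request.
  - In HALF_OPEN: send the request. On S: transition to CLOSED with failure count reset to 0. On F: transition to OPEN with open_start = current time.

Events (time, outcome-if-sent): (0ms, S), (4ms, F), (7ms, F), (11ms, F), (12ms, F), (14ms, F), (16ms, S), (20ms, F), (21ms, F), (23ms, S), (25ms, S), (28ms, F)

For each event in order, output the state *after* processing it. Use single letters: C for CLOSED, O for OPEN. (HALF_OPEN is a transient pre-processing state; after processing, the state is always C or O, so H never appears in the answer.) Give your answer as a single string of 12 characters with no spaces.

Answer: CCOOOOOOOOOO

Derivation:
State after each event:
  event#1 t=0ms outcome=S: state=CLOSED
  event#2 t=4ms outcome=F: state=CLOSED
  event#3 t=7ms outcome=F: state=OPEN
  event#4 t=11ms outcome=F: state=OPEN
  event#5 t=12ms outcome=F: state=OPEN
  event#6 t=14ms outcome=F: state=OPEN
  event#7 t=16ms outcome=S: state=OPEN
  event#8 t=20ms outcome=F: state=OPEN
  event#9 t=21ms outcome=F: state=OPEN
  event#10 t=23ms outcome=S: state=OPEN
  event#11 t=25ms outcome=S: state=OPEN
  event#12 t=28ms outcome=F: state=OPEN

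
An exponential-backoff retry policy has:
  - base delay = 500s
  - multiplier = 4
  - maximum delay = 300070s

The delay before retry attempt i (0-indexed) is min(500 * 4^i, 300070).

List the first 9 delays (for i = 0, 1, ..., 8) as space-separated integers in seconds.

Computing each delay:
  i=0: min(500*4^0, 300070) = 500
  i=1: min(500*4^1, 300070) = 2000
  i=2: min(500*4^2, 300070) = 8000
  i=3: min(500*4^3, 300070) = 32000
  i=4: min(500*4^4, 300070) = 128000
  i=5: min(500*4^5, 300070) = 300070
  i=6: min(500*4^6, 300070) = 300070
  i=7: min(500*4^7, 300070) = 300070
  i=8: min(500*4^8, 300070) = 300070

Answer: 500 2000 8000 32000 128000 300070 300070 300070 300070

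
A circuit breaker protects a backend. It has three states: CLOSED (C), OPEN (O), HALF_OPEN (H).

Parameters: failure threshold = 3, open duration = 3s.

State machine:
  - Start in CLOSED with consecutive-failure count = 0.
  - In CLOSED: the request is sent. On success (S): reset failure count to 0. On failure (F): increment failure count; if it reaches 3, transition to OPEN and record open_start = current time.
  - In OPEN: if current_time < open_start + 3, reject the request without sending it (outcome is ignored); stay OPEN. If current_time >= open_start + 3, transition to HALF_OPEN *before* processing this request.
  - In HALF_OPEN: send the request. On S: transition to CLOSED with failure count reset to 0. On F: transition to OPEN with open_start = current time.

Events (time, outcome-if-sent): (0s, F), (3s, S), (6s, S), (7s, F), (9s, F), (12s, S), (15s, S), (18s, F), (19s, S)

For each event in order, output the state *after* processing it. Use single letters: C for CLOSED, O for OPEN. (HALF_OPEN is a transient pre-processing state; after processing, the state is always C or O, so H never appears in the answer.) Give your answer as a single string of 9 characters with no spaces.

Answer: CCCCCCCCC

Derivation:
State after each event:
  event#1 t=0s outcome=F: state=CLOSED
  event#2 t=3s outcome=S: state=CLOSED
  event#3 t=6s outcome=S: state=CLOSED
  event#4 t=7s outcome=F: state=CLOSED
  event#5 t=9s outcome=F: state=CLOSED
  event#6 t=12s outcome=S: state=CLOSED
  event#7 t=15s outcome=S: state=CLOSED
  event#8 t=18s outcome=F: state=CLOSED
  event#9 t=19s outcome=S: state=CLOSED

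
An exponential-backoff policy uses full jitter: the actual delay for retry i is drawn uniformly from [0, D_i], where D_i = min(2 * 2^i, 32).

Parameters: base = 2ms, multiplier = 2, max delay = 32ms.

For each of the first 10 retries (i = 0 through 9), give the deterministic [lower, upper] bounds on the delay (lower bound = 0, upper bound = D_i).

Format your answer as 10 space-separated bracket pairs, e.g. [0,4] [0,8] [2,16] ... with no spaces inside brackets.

Answer: [0,2] [0,4] [0,8] [0,16] [0,32] [0,32] [0,32] [0,32] [0,32] [0,32]

Derivation:
Computing bounds per retry:
  i=0: D_i=min(2*2^0,32)=2, bounds=[0,2]
  i=1: D_i=min(2*2^1,32)=4, bounds=[0,4]
  i=2: D_i=min(2*2^2,32)=8, bounds=[0,8]
  i=3: D_i=min(2*2^3,32)=16, bounds=[0,16]
  i=4: D_i=min(2*2^4,32)=32, bounds=[0,32]
  i=5: D_i=min(2*2^5,32)=32, bounds=[0,32]
  i=6: D_i=min(2*2^6,32)=32, bounds=[0,32]
  i=7: D_i=min(2*2^7,32)=32, bounds=[0,32]
  i=8: D_i=min(2*2^8,32)=32, bounds=[0,32]
  i=9: D_i=min(2*2^9,32)=32, bounds=[0,32]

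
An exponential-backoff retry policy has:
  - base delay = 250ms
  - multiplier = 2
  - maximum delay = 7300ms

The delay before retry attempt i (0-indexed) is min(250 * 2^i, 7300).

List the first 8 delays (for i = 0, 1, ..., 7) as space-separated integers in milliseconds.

Computing each delay:
  i=0: min(250*2^0, 7300) = 250
  i=1: min(250*2^1, 7300) = 500
  i=2: min(250*2^2, 7300) = 1000
  i=3: min(250*2^3, 7300) = 2000
  i=4: min(250*2^4, 7300) = 4000
  i=5: min(250*2^5, 7300) = 7300
  i=6: min(250*2^6, 7300) = 7300
  i=7: min(250*2^7, 7300) = 7300

Answer: 250 500 1000 2000 4000 7300 7300 7300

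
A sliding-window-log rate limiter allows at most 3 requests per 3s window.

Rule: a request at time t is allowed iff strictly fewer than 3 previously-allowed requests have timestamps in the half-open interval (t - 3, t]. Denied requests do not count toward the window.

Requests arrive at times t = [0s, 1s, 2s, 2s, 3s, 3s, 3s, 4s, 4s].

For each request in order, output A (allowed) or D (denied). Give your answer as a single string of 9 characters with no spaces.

Answer: AAADADDAD

Derivation:
Tracking allowed requests in the window:
  req#1 t=0s: ALLOW
  req#2 t=1s: ALLOW
  req#3 t=2s: ALLOW
  req#4 t=2s: DENY
  req#5 t=3s: ALLOW
  req#6 t=3s: DENY
  req#7 t=3s: DENY
  req#8 t=4s: ALLOW
  req#9 t=4s: DENY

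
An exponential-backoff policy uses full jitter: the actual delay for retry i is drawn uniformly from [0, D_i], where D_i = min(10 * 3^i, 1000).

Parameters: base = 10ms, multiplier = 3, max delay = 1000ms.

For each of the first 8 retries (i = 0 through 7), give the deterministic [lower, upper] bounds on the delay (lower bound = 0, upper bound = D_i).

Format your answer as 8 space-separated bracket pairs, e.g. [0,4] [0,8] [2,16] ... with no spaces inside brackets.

Answer: [0,10] [0,30] [0,90] [0,270] [0,810] [0,1000] [0,1000] [0,1000]

Derivation:
Computing bounds per retry:
  i=0: D_i=min(10*3^0,1000)=10, bounds=[0,10]
  i=1: D_i=min(10*3^1,1000)=30, bounds=[0,30]
  i=2: D_i=min(10*3^2,1000)=90, bounds=[0,90]
  i=3: D_i=min(10*3^3,1000)=270, bounds=[0,270]
  i=4: D_i=min(10*3^4,1000)=810, bounds=[0,810]
  i=5: D_i=min(10*3^5,1000)=1000, bounds=[0,1000]
  i=6: D_i=min(10*3^6,1000)=1000, bounds=[0,1000]
  i=7: D_i=min(10*3^7,1000)=1000, bounds=[0,1000]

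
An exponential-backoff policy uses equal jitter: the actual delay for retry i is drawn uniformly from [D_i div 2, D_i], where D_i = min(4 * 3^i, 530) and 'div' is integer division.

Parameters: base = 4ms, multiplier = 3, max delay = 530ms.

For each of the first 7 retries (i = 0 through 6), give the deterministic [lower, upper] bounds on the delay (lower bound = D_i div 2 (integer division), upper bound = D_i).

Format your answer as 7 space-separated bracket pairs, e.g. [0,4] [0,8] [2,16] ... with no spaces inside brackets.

Computing bounds per retry:
  i=0: D_i=min(4*3^0,530)=4, bounds=[2,4]
  i=1: D_i=min(4*3^1,530)=12, bounds=[6,12]
  i=2: D_i=min(4*3^2,530)=36, bounds=[18,36]
  i=3: D_i=min(4*3^3,530)=108, bounds=[54,108]
  i=4: D_i=min(4*3^4,530)=324, bounds=[162,324]
  i=5: D_i=min(4*3^5,530)=530, bounds=[265,530]
  i=6: D_i=min(4*3^6,530)=530, bounds=[265,530]

Answer: [2,4] [6,12] [18,36] [54,108] [162,324] [265,530] [265,530]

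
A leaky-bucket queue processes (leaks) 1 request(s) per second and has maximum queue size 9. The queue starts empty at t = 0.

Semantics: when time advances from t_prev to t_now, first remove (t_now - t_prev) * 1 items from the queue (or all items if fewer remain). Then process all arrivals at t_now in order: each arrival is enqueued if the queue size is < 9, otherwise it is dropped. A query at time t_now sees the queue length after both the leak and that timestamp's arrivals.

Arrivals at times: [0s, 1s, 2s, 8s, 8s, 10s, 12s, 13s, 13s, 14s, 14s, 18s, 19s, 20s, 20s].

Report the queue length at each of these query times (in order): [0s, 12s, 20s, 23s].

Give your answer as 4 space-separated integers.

Queue lengths at query times:
  query t=0s: backlog = 1
  query t=12s: backlog = 1
  query t=20s: backlog = 2
  query t=23s: backlog = 0

Answer: 1 1 2 0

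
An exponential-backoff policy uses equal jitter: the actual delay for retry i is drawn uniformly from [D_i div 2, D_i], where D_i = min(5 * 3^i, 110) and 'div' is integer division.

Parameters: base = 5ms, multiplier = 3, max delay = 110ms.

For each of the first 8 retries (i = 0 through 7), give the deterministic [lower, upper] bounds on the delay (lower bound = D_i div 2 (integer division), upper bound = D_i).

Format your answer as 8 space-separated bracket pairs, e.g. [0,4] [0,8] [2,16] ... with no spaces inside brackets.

Answer: [2,5] [7,15] [22,45] [55,110] [55,110] [55,110] [55,110] [55,110]

Derivation:
Computing bounds per retry:
  i=0: D_i=min(5*3^0,110)=5, bounds=[2,5]
  i=1: D_i=min(5*3^1,110)=15, bounds=[7,15]
  i=2: D_i=min(5*3^2,110)=45, bounds=[22,45]
  i=3: D_i=min(5*3^3,110)=110, bounds=[55,110]
  i=4: D_i=min(5*3^4,110)=110, bounds=[55,110]
  i=5: D_i=min(5*3^5,110)=110, bounds=[55,110]
  i=6: D_i=min(5*3^6,110)=110, bounds=[55,110]
  i=7: D_i=min(5*3^7,110)=110, bounds=[55,110]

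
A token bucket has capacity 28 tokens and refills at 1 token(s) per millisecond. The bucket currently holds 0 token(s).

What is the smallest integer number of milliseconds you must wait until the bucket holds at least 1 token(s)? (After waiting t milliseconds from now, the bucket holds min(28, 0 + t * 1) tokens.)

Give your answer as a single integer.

Answer: 1

Derivation:
Need 0 + t * 1 >= 1, so t >= 1/1.
Smallest integer t = ceil(1/1) = 1.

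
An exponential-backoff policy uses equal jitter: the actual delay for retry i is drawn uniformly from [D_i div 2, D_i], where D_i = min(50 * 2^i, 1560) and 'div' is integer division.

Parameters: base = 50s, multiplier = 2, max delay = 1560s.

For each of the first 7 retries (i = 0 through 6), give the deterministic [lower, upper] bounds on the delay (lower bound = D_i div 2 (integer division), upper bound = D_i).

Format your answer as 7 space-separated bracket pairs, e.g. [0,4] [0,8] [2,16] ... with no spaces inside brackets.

Computing bounds per retry:
  i=0: D_i=min(50*2^0,1560)=50, bounds=[25,50]
  i=1: D_i=min(50*2^1,1560)=100, bounds=[50,100]
  i=2: D_i=min(50*2^2,1560)=200, bounds=[100,200]
  i=3: D_i=min(50*2^3,1560)=400, bounds=[200,400]
  i=4: D_i=min(50*2^4,1560)=800, bounds=[400,800]
  i=5: D_i=min(50*2^5,1560)=1560, bounds=[780,1560]
  i=6: D_i=min(50*2^6,1560)=1560, bounds=[780,1560]

Answer: [25,50] [50,100] [100,200] [200,400] [400,800] [780,1560] [780,1560]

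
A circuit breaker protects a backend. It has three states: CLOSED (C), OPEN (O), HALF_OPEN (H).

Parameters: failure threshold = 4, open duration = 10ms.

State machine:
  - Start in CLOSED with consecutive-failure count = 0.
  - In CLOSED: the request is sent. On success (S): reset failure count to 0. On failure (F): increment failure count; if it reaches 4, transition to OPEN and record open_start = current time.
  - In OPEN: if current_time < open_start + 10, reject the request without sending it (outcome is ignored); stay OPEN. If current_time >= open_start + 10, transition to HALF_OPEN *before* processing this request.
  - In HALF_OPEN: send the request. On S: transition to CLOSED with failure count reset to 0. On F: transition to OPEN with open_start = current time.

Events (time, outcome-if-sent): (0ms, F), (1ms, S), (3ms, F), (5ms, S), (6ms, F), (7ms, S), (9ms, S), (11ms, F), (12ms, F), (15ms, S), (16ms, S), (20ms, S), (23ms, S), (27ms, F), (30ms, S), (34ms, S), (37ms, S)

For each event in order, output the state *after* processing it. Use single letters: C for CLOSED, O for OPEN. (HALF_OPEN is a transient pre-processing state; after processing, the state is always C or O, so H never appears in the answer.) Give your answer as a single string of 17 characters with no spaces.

Answer: CCCCCCCCCCCCCCCCC

Derivation:
State after each event:
  event#1 t=0ms outcome=F: state=CLOSED
  event#2 t=1ms outcome=S: state=CLOSED
  event#3 t=3ms outcome=F: state=CLOSED
  event#4 t=5ms outcome=S: state=CLOSED
  event#5 t=6ms outcome=F: state=CLOSED
  event#6 t=7ms outcome=S: state=CLOSED
  event#7 t=9ms outcome=S: state=CLOSED
  event#8 t=11ms outcome=F: state=CLOSED
  event#9 t=12ms outcome=F: state=CLOSED
  event#10 t=15ms outcome=S: state=CLOSED
  event#11 t=16ms outcome=S: state=CLOSED
  event#12 t=20ms outcome=S: state=CLOSED
  event#13 t=23ms outcome=S: state=CLOSED
  event#14 t=27ms outcome=F: state=CLOSED
  event#15 t=30ms outcome=S: state=CLOSED
  event#16 t=34ms outcome=S: state=CLOSED
  event#17 t=37ms outcome=S: state=CLOSED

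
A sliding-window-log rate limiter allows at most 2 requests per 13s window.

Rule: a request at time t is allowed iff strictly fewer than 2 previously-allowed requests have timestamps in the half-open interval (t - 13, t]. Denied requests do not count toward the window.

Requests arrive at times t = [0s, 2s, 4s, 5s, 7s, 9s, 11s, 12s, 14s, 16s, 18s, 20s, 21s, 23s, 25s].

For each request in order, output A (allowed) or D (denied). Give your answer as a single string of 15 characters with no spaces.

Tracking allowed requests in the window:
  req#1 t=0s: ALLOW
  req#2 t=2s: ALLOW
  req#3 t=4s: DENY
  req#4 t=5s: DENY
  req#5 t=7s: DENY
  req#6 t=9s: DENY
  req#7 t=11s: DENY
  req#8 t=12s: DENY
  req#9 t=14s: ALLOW
  req#10 t=16s: ALLOW
  req#11 t=18s: DENY
  req#12 t=20s: DENY
  req#13 t=21s: DENY
  req#14 t=23s: DENY
  req#15 t=25s: DENY

Answer: AADDDDDDAADDDDD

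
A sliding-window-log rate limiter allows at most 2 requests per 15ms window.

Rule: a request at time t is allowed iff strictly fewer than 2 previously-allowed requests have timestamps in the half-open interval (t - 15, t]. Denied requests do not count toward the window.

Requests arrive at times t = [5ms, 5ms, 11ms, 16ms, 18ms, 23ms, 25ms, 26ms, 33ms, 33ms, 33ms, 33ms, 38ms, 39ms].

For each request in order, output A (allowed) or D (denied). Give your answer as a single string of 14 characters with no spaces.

Tracking allowed requests in the window:
  req#1 t=5ms: ALLOW
  req#2 t=5ms: ALLOW
  req#3 t=11ms: DENY
  req#4 t=16ms: DENY
  req#5 t=18ms: DENY
  req#6 t=23ms: ALLOW
  req#7 t=25ms: ALLOW
  req#8 t=26ms: DENY
  req#9 t=33ms: DENY
  req#10 t=33ms: DENY
  req#11 t=33ms: DENY
  req#12 t=33ms: DENY
  req#13 t=38ms: ALLOW
  req#14 t=39ms: DENY

Answer: AADDDAADDDDDAD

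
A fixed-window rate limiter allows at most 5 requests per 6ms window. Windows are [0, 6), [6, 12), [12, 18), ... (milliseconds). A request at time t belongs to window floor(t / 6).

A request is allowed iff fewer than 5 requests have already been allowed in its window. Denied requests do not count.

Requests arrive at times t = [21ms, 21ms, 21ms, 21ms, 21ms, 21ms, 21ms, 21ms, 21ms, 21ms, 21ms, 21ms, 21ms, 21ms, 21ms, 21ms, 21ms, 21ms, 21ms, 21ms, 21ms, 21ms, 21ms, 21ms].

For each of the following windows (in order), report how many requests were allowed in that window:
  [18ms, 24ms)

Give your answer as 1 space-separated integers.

Processing requests:
  req#1 t=21ms (window 3): ALLOW
  req#2 t=21ms (window 3): ALLOW
  req#3 t=21ms (window 3): ALLOW
  req#4 t=21ms (window 3): ALLOW
  req#5 t=21ms (window 3): ALLOW
  req#6 t=21ms (window 3): DENY
  req#7 t=21ms (window 3): DENY
  req#8 t=21ms (window 3): DENY
  req#9 t=21ms (window 3): DENY
  req#10 t=21ms (window 3): DENY
  req#11 t=21ms (window 3): DENY
  req#12 t=21ms (window 3): DENY
  req#13 t=21ms (window 3): DENY
  req#14 t=21ms (window 3): DENY
  req#15 t=21ms (window 3): DENY
  req#16 t=21ms (window 3): DENY
  req#17 t=21ms (window 3): DENY
  req#18 t=21ms (window 3): DENY
  req#19 t=21ms (window 3): DENY
  req#20 t=21ms (window 3): DENY
  req#21 t=21ms (window 3): DENY
  req#22 t=21ms (window 3): DENY
  req#23 t=21ms (window 3): DENY
  req#24 t=21ms (window 3): DENY

Allowed counts by window: 5

Answer: 5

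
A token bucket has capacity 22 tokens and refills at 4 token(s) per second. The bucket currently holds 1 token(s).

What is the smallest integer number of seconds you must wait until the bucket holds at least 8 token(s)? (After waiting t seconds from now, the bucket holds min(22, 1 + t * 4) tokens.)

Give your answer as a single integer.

Need 1 + t * 4 >= 8, so t >= 7/4.
Smallest integer t = ceil(7/4) = 2.

Answer: 2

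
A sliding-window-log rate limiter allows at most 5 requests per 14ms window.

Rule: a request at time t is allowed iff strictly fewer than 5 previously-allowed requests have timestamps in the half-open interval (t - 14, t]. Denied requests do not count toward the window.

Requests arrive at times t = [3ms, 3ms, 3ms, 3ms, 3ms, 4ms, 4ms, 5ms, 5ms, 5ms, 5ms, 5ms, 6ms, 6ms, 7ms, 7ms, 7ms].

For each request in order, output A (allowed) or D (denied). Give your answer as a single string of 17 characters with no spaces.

Tracking allowed requests in the window:
  req#1 t=3ms: ALLOW
  req#2 t=3ms: ALLOW
  req#3 t=3ms: ALLOW
  req#4 t=3ms: ALLOW
  req#5 t=3ms: ALLOW
  req#6 t=4ms: DENY
  req#7 t=4ms: DENY
  req#8 t=5ms: DENY
  req#9 t=5ms: DENY
  req#10 t=5ms: DENY
  req#11 t=5ms: DENY
  req#12 t=5ms: DENY
  req#13 t=6ms: DENY
  req#14 t=6ms: DENY
  req#15 t=7ms: DENY
  req#16 t=7ms: DENY
  req#17 t=7ms: DENY

Answer: AAAAADDDDDDDDDDDD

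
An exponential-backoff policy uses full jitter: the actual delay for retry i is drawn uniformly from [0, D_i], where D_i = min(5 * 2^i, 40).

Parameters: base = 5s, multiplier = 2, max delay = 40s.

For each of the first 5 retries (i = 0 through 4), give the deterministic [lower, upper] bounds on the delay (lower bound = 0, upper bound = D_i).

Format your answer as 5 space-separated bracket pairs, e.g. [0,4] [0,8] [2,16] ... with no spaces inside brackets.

Answer: [0,5] [0,10] [0,20] [0,40] [0,40]

Derivation:
Computing bounds per retry:
  i=0: D_i=min(5*2^0,40)=5, bounds=[0,5]
  i=1: D_i=min(5*2^1,40)=10, bounds=[0,10]
  i=2: D_i=min(5*2^2,40)=20, bounds=[0,20]
  i=3: D_i=min(5*2^3,40)=40, bounds=[0,40]
  i=4: D_i=min(5*2^4,40)=40, bounds=[0,40]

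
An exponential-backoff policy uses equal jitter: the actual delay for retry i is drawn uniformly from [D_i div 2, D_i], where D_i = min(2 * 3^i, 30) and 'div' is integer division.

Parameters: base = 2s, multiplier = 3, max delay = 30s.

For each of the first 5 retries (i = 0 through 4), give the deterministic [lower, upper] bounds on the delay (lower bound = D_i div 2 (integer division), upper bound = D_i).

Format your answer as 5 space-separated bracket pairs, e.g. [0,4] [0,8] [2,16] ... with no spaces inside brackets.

Computing bounds per retry:
  i=0: D_i=min(2*3^0,30)=2, bounds=[1,2]
  i=1: D_i=min(2*3^1,30)=6, bounds=[3,6]
  i=2: D_i=min(2*3^2,30)=18, bounds=[9,18]
  i=3: D_i=min(2*3^3,30)=30, bounds=[15,30]
  i=4: D_i=min(2*3^4,30)=30, bounds=[15,30]

Answer: [1,2] [3,6] [9,18] [15,30] [15,30]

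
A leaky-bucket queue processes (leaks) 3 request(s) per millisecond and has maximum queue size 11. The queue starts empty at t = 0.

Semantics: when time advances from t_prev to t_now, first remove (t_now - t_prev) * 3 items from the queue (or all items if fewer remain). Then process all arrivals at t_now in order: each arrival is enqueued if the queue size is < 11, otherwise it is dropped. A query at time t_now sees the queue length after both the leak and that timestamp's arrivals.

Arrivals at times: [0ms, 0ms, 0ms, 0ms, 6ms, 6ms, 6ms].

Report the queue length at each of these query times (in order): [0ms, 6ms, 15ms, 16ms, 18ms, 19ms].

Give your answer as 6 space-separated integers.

Answer: 4 3 0 0 0 0

Derivation:
Queue lengths at query times:
  query t=0ms: backlog = 4
  query t=6ms: backlog = 3
  query t=15ms: backlog = 0
  query t=16ms: backlog = 0
  query t=18ms: backlog = 0
  query t=19ms: backlog = 0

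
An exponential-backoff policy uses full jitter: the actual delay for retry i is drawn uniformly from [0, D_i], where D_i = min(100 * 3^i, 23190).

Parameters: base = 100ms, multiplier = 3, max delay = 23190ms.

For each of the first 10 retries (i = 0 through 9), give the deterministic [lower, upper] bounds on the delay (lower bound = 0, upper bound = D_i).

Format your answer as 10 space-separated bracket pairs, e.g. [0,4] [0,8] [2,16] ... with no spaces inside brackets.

Computing bounds per retry:
  i=0: D_i=min(100*3^0,23190)=100, bounds=[0,100]
  i=1: D_i=min(100*3^1,23190)=300, bounds=[0,300]
  i=2: D_i=min(100*3^2,23190)=900, bounds=[0,900]
  i=3: D_i=min(100*3^3,23190)=2700, bounds=[0,2700]
  i=4: D_i=min(100*3^4,23190)=8100, bounds=[0,8100]
  i=5: D_i=min(100*3^5,23190)=23190, bounds=[0,23190]
  i=6: D_i=min(100*3^6,23190)=23190, bounds=[0,23190]
  i=7: D_i=min(100*3^7,23190)=23190, bounds=[0,23190]
  i=8: D_i=min(100*3^8,23190)=23190, bounds=[0,23190]
  i=9: D_i=min(100*3^9,23190)=23190, bounds=[0,23190]

Answer: [0,100] [0,300] [0,900] [0,2700] [0,8100] [0,23190] [0,23190] [0,23190] [0,23190] [0,23190]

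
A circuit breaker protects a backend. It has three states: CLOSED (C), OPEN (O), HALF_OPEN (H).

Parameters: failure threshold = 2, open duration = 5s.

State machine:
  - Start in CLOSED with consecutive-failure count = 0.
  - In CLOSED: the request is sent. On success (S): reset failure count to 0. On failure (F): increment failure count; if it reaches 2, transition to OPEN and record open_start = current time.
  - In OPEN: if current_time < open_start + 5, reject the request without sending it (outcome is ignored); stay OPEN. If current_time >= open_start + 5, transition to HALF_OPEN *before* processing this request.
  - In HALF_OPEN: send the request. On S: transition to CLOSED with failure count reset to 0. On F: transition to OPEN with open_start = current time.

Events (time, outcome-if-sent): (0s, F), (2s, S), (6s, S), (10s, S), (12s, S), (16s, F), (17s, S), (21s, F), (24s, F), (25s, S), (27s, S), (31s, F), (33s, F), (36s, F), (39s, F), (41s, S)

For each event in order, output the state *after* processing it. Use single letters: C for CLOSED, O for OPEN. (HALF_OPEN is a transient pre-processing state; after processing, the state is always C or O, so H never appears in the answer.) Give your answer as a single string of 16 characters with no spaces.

State after each event:
  event#1 t=0s outcome=F: state=CLOSED
  event#2 t=2s outcome=S: state=CLOSED
  event#3 t=6s outcome=S: state=CLOSED
  event#4 t=10s outcome=S: state=CLOSED
  event#5 t=12s outcome=S: state=CLOSED
  event#6 t=16s outcome=F: state=CLOSED
  event#7 t=17s outcome=S: state=CLOSED
  event#8 t=21s outcome=F: state=CLOSED
  event#9 t=24s outcome=F: state=OPEN
  event#10 t=25s outcome=S: state=OPEN
  event#11 t=27s outcome=S: state=OPEN
  event#12 t=31s outcome=F: state=OPEN
  event#13 t=33s outcome=F: state=OPEN
  event#14 t=36s outcome=F: state=OPEN
  event#15 t=39s outcome=F: state=OPEN
  event#16 t=41s outcome=S: state=CLOSED

Answer: CCCCCCCCOOOOOOOC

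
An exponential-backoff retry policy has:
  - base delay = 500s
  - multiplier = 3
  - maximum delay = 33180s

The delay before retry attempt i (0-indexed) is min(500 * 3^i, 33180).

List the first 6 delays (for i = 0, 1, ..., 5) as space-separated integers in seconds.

Answer: 500 1500 4500 13500 33180 33180

Derivation:
Computing each delay:
  i=0: min(500*3^0, 33180) = 500
  i=1: min(500*3^1, 33180) = 1500
  i=2: min(500*3^2, 33180) = 4500
  i=3: min(500*3^3, 33180) = 13500
  i=4: min(500*3^4, 33180) = 33180
  i=5: min(500*3^5, 33180) = 33180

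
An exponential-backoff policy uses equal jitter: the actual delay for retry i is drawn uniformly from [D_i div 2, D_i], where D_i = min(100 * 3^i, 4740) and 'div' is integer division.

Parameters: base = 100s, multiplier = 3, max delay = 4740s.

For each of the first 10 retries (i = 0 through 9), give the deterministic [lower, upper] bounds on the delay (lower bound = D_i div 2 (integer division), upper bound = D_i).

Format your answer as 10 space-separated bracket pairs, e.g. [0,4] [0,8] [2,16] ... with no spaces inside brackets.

Computing bounds per retry:
  i=0: D_i=min(100*3^0,4740)=100, bounds=[50,100]
  i=1: D_i=min(100*3^1,4740)=300, bounds=[150,300]
  i=2: D_i=min(100*3^2,4740)=900, bounds=[450,900]
  i=3: D_i=min(100*3^3,4740)=2700, bounds=[1350,2700]
  i=4: D_i=min(100*3^4,4740)=4740, bounds=[2370,4740]
  i=5: D_i=min(100*3^5,4740)=4740, bounds=[2370,4740]
  i=6: D_i=min(100*3^6,4740)=4740, bounds=[2370,4740]
  i=7: D_i=min(100*3^7,4740)=4740, bounds=[2370,4740]
  i=8: D_i=min(100*3^8,4740)=4740, bounds=[2370,4740]
  i=9: D_i=min(100*3^9,4740)=4740, bounds=[2370,4740]

Answer: [50,100] [150,300] [450,900] [1350,2700] [2370,4740] [2370,4740] [2370,4740] [2370,4740] [2370,4740] [2370,4740]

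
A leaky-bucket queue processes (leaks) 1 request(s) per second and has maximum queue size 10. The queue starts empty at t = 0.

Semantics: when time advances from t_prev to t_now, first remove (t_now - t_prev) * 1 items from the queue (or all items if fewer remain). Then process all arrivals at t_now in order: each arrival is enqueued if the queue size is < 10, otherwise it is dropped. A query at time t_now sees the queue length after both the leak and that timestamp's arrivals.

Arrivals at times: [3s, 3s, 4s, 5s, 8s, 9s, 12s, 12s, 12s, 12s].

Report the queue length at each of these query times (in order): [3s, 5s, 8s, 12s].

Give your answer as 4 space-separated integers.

Queue lengths at query times:
  query t=3s: backlog = 2
  query t=5s: backlog = 2
  query t=8s: backlog = 1
  query t=12s: backlog = 4

Answer: 2 2 1 4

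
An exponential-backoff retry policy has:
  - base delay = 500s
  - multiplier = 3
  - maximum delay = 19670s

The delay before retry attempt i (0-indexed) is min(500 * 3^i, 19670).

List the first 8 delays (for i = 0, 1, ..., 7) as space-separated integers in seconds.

Computing each delay:
  i=0: min(500*3^0, 19670) = 500
  i=1: min(500*3^1, 19670) = 1500
  i=2: min(500*3^2, 19670) = 4500
  i=3: min(500*3^3, 19670) = 13500
  i=4: min(500*3^4, 19670) = 19670
  i=5: min(500*3^5, 19670) = 19670
  i=6: min(500*3^6, 19670) = 19670
  i=7: min(500*3^7, 19670) = 19670

Answer: 500 1500 4500 13500 19670 19670 19670 19670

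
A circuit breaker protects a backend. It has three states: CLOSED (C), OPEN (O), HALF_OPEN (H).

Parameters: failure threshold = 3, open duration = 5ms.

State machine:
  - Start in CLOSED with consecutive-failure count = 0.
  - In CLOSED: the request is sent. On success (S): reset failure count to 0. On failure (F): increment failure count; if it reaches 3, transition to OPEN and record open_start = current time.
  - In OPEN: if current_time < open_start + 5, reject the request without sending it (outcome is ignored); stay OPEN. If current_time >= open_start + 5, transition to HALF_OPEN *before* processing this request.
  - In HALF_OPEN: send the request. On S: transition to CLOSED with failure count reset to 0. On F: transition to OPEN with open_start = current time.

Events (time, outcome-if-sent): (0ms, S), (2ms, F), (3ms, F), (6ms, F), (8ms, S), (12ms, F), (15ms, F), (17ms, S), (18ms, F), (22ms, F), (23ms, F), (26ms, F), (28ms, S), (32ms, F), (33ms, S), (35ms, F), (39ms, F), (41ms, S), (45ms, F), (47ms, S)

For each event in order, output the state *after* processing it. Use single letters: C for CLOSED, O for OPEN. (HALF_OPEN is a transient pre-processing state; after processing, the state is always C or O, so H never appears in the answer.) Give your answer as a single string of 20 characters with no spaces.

Answer: CCCOOOOCCCOOCCCCCCCC

Derivation:
State after each event:
  event#1 t=0ms outcome=S: state=CLOSED
  event#2 t=2ms outcome=F: state=CLOSED
  event#3 t=3ms outcome=F: state=CLOSED
  event#4 t=6ms outcome=F: state=OPEN
  event#5 t=8ms outcome=S: state=OPEN
  event#6 t=12ms outcome=F: state=OPEN
  event#7 t=15ms outcome=F: state=OPEN
  event#8 t=17ms outcome=S: state=CLOSED
  event#9 t=18ms outcome=F: state=CLOSED
  event#10 t=22ms outcome=F: state=CLOSED
  event#11 t=23ms outcome=F: state=OPEN
  event#12 t=26ms outcome=F: state=OPEN
  event#13 t=28ms outcome=S: state=CLOSED
  event#14 t=32ms outcome=F: state=CLOSED
  event#15 t=33ms outcome=S: state=CLOSED
  event#16 t=35ms outcome=F: state=CLOSED
  event#17 t=39ms outcome=F: state=CLOSED
  event#18 t=41ms outcome=S: state=CLOSED
  event#19 t=45ms outcome=F: state=CLOSED
  event#20 t=47ms outcome=S: state=CLOSED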